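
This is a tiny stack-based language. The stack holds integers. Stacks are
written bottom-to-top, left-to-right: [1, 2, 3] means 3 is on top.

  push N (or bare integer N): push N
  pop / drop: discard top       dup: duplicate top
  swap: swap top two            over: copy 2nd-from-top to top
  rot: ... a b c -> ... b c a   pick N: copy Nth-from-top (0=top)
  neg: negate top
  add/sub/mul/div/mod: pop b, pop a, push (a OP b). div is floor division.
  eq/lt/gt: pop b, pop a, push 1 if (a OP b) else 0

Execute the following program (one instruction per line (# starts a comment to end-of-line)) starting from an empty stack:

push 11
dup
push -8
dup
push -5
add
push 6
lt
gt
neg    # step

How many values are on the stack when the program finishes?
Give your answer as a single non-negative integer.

Answer: 3

Derivation:
After 'push 11': stack = [11] (depth 1)
After 'dup': stack = [11, 11] (depth 2)
After 'push -8': stack = [11, 11, -8] (depth 3)
After 'dup': stack = [11, 11, -8, -8] (depth 4)
After 'push -5': stack = [11, 11, -8, -8, -5] (depth 5)
After 'add': stack = [11, 11, -8, -13] (depth 4)
After 'push 6': stack = [11, 11, -8, -13, 6] (depth 5)
After 'lt': stack = [11, 11, -8, 1] (depth 4)
After 'gt': stack = [11, 11, 0] (depth 3)
After 'neg': stack = [11, 11, 0] (depth 3)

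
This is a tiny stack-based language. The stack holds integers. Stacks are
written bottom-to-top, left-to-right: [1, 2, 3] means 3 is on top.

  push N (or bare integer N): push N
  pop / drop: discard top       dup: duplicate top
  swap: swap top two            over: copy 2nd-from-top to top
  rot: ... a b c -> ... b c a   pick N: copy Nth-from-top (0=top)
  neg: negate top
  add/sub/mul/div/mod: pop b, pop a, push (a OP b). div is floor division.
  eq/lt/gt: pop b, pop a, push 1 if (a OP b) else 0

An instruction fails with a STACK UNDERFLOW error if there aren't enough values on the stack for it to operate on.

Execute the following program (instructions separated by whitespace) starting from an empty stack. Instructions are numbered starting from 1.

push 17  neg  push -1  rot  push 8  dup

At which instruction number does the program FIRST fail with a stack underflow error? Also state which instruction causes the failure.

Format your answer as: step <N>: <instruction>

Answer: step 4: rot

Derivation:
Step 1 ('push 17'): stack = [17], depth = 1
Step 2 ('neg'): stack = [-17], depth = 1
Step 3 ('push -1'): stack = [-17, -1], depth = 2
Step 4 ('rot'): needs 3 value(s) but depth is 2 — STACK UNDERFLOW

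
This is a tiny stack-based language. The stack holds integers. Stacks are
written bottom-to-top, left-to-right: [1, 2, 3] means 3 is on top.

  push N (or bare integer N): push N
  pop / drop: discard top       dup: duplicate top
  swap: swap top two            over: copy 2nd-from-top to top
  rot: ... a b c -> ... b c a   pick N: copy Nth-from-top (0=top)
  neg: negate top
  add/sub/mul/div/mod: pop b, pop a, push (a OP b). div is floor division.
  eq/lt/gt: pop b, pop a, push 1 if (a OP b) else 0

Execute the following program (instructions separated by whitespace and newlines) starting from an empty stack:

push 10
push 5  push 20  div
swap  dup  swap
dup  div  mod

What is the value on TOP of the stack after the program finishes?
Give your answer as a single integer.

After 'push 10': [10]
After 'push 5': [10, 5]
After 'push 20': [10, 5, 20]
After 'div': [10, 0]
After 'swap': [0, 10]
After 'dup': [0, 10, 10]
After 'swap': [0, 10, 10]
After 'dup': [0, 10, 10, 10]
After 'div': [0, 10, 1]
After 'mod': [0, 0]

Answer: 0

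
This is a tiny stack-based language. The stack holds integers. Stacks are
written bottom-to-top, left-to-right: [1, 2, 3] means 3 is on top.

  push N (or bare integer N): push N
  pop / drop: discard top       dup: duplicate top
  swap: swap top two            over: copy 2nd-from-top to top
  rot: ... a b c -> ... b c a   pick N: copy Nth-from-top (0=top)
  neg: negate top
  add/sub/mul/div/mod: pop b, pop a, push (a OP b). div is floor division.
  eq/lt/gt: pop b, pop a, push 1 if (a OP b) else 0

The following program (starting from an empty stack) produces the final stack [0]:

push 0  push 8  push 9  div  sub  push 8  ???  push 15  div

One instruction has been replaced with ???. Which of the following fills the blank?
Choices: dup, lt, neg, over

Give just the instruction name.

Stack before ???: [0, 8]
Stack after ???:  [1]
Checking each choice:
  dup: produces [0, 8, 0]
  lt: MATCH
  neg: produces [0, -1]
  over: produces [0, 8, 0]


Answer: lt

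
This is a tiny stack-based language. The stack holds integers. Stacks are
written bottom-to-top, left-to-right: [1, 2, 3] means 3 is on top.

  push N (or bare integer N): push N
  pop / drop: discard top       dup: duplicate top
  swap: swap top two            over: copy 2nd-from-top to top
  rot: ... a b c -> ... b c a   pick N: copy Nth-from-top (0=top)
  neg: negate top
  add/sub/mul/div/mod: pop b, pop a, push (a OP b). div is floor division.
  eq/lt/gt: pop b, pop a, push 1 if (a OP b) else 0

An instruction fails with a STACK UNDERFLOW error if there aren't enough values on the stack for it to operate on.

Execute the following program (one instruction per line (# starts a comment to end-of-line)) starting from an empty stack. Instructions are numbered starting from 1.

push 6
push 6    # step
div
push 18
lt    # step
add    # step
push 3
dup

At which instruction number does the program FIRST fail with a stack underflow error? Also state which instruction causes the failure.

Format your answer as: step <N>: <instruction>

Step 1 ('push 6'): stack = [6], depth = 1
Step 2 ('push 6'): stack = [6, 6], depth = 2
Step 3 ('div'): stack = [1], depth = 1
Step 4 ('push 18'): stack = [1, 18], depth = 2
Step 5 ('lt'): stack = [1], depth = 1
Step 6 ('add'): needs 2 value(s) but depth is 1 — STACK UNDERFLOW

Answer: step 6: add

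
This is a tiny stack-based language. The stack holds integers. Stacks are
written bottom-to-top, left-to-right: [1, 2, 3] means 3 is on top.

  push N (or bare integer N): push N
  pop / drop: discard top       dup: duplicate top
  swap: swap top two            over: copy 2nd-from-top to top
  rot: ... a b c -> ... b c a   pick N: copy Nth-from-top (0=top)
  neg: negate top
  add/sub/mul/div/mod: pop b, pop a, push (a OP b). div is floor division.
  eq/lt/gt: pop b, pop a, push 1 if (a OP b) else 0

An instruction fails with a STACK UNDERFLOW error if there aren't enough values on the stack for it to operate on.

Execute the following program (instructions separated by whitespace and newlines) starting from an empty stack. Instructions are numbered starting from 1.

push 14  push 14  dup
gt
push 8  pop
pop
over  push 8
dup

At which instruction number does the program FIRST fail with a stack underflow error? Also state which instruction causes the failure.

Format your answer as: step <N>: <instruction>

Answer: step 8: over

Derivation:
Step 1 ('push 14'): stack = [14], depth = 1
Step 2 ('push 14'): stack = [14, 14], depth = 2
Step 3 ('dup'): stack = [14, 14, 14], depth = 3
Step 4 ('gt'): stack = [14, 0], depth = 2
Step 5 ('push 8'): stack = [14, 0, 8], depth = 3
Step 6 ('pop'): stack = [14, 0], depth = 2
Step 7 ('pop'): stack = [14], depth = 1
Step 8 ('over'): needs 2 value(s) but depth is 1 — STACK UNDERFLOW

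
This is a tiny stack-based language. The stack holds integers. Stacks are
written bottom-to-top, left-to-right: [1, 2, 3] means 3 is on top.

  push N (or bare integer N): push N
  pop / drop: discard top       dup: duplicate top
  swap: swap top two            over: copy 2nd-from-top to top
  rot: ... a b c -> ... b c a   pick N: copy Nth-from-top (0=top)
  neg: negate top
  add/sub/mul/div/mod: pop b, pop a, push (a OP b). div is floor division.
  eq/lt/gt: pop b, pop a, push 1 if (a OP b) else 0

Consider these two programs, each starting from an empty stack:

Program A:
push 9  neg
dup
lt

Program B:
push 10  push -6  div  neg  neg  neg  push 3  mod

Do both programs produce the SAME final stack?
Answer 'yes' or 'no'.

Answer: no

Derivation:
Program A trace:
  After 'push 9': [9]
  After 'neg': [-9]
  After 'dup': [-9, -9]
  After 'lt': [0]
Program A final stack: [0]

Program B trace:
  After 'push 10': [10]
  After 'push -6': [10, -6]
  After 'div': [-2]
  After 'neg': [2]
  After 'neg': [-2]
  After 'neg': [2]
  After 'push 3': [2, 3]
  After 'mod': [2]
Program B final stack: [2]
Same: no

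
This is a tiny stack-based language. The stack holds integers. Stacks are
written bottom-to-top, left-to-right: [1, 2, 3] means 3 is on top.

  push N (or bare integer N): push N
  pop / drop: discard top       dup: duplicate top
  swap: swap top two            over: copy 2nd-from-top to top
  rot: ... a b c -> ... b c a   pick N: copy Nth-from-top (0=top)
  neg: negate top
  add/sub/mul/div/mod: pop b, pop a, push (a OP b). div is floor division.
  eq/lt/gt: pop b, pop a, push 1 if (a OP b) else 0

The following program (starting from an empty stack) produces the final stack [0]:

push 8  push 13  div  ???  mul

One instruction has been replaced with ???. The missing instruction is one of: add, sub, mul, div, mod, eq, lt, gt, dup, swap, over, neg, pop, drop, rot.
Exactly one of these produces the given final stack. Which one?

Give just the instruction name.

Stack before ???: [0]
Stack after ???:  [0, 0]
The instruction that transforms [0] -> [0, 0] is: dup

Answer: dup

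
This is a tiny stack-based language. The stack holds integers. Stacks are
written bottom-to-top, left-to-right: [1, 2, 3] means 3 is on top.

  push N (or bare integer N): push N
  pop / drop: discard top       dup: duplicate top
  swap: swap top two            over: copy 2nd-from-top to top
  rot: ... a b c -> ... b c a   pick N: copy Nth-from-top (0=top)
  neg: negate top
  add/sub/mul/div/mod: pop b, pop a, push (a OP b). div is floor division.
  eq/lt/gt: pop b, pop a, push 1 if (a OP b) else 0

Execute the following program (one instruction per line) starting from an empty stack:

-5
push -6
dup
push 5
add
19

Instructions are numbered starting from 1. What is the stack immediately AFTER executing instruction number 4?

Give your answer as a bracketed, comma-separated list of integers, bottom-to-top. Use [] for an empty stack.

Step 1 ('-5'): [-5]
Step 2 ('push -6'): [-5, -6]
Step 3 ('dup'): [-5, -6, -6]
Step 4 ('push 5'): [-5, -6, -6, 5]

Answer: [-5, -6, -6, 5]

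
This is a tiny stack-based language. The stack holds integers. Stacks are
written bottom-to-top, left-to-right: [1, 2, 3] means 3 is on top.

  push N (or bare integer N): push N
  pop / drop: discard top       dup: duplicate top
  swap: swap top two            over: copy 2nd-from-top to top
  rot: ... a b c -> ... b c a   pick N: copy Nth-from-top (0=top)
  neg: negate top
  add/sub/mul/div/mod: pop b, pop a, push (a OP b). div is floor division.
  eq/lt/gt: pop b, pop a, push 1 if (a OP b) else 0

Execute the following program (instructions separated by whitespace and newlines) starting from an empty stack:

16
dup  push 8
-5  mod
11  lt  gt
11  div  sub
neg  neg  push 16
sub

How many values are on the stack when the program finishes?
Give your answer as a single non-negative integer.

Answer: 1

Derivation:
After 'push 16': stack = [16] (depth 1)
After 'dup': stack = [16, 16] (depth 2)
After 'push 8': stack = [16, 16, 8] (depth 3)
After 'push -5': stack = [16, 16, 8, -5] (depth 4)
After 'mod': stack = [16, 16, -2] (depth 3)
After 'push 11': stack = [16, 16, -2, 11] (depth 4)
After 'lt': stack = [16, 16, 1] (depth 3)
After 'gt': stack = [16, 1] (depth 2)
After 'push 11': stack = [16, 1, 11] (depth 3)
After 'div': stack = [16, 0] (depth 2)
After 'sub': stack = [16] (depth 1)
After 'neg': stack = [-16] (depth 1)
After 'neg': stack = [16] (depth 1)
After 'push 16': stack = [16, 16] (depth 2)
After 'sub': stack = [0] (depth 1)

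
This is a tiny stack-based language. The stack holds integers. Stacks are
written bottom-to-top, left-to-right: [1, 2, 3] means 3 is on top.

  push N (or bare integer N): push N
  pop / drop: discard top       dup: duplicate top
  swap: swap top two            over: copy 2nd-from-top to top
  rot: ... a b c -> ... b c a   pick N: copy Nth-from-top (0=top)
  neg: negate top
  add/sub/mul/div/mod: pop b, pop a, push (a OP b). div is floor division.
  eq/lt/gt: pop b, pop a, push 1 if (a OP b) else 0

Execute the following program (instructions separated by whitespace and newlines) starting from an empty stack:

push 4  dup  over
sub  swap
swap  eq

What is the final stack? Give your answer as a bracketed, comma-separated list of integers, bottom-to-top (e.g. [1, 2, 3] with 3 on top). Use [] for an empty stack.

Answer: [0]

Derivation:
After 'push 4': [4]
After 'dup': [4, 4]
After 'over': [4, 4, 4]
After 'sub': [4, 0]
After 'swap': [0, 4]
After 'swap': [4, 0]
After 'eq': [0]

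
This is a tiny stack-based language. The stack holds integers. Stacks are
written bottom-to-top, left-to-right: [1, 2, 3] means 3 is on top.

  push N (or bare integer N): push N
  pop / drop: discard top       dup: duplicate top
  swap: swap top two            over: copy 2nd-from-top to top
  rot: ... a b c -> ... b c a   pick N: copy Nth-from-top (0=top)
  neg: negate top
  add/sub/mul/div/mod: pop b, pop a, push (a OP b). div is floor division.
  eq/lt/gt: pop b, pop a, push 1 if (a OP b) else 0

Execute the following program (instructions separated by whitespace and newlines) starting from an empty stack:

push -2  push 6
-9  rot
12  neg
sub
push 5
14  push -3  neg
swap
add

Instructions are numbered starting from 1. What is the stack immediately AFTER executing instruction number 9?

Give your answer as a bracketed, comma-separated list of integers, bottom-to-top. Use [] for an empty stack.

Step 1 ('push -2'): [-2]
Step 2 ('push 6'): [-2, 6]
Step 3 ('-9'): [-2, 6, -9]
Step 4 ('rot'): [6, -9, -2]
Step 5 ('12'): [6, -9, -2, 12]
Step 6 ('neg'): [6, -9, -2, -12]
Step 7 ('sub'): [6, -9, 10]
Step 8 ('push 5'): [6, -9, 10, 5]
Step 9 ('14'): [6, -9, 10, 5, 14]

Answer: [6, -9, 10, 5, 14]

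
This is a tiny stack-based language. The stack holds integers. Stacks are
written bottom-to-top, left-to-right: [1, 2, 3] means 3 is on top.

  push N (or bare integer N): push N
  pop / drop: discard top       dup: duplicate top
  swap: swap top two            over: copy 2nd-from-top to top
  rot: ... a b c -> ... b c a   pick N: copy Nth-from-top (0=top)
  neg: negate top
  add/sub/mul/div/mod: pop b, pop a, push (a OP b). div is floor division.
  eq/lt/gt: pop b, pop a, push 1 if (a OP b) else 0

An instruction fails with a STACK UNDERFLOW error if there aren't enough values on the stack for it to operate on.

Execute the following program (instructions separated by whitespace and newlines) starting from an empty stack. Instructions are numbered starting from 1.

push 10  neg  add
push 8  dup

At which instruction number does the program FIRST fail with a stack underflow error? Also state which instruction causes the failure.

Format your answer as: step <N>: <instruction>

Answer: step 3: add

Derivation:
Step 1 ('push 10'): stack = [10], depth = 1
Step 2 ('neg'): stack = [-10], depth = 1
Step 3 ('add'): needs 2 value(s) but depth is 1 — STACK UNDERFLOW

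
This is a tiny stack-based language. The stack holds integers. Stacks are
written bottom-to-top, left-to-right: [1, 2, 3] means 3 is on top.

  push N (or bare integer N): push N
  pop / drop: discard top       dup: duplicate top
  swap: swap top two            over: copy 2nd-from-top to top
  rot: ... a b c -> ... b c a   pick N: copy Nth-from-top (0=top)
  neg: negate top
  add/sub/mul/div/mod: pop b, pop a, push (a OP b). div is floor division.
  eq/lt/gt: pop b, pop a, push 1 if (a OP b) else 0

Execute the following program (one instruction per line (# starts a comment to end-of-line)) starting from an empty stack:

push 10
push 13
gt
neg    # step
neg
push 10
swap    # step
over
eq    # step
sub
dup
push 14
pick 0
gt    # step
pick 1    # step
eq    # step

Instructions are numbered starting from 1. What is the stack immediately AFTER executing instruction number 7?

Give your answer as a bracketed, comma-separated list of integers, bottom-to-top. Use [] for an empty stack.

Answer: [10, 0]

Derivation:
Step 1 ('push 10'): [10]
Step 2 ('push 13'): [10, 13]
Step 3 ('gt'): [0]
Step 4 ('neg'): [0]
Step 5 ('neg'): [0]
Step 6 ('push 10'): [0, 10]
Step 7 ('swap'): [10, 0]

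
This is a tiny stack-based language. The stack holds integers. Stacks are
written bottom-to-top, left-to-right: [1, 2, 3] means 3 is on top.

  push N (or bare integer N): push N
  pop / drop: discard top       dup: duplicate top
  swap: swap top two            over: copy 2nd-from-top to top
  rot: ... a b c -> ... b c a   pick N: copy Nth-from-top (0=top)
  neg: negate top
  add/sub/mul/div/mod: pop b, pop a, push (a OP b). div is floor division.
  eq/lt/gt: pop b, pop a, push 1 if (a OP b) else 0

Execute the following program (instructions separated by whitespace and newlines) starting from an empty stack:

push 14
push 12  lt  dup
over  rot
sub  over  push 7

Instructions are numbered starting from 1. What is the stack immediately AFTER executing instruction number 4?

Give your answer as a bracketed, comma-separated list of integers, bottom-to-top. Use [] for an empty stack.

Answer: [0, 0]

Derivation:
Step 1 ('push 14'): [14]
Step 2 ('push 12'): [14, 12]
Step 3 ('lt'): [0]
Step 4 ('dup'): [0, 0]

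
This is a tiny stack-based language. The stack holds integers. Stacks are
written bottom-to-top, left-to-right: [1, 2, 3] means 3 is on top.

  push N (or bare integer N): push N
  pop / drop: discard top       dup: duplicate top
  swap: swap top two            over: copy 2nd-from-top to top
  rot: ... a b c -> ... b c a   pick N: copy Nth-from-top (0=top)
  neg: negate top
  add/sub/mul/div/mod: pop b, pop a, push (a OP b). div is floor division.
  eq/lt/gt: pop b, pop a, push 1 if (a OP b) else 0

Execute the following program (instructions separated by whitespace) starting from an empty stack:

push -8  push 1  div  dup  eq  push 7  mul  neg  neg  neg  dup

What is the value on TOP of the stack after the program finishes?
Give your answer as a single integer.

After 'push -8': [-8]
After 'push 1': [-8, 1]
After 'div': [-8]
After 'dup': [-8, -8]
After 'eq': [1]
After 'push 7': [1, 7]
After 'mul': [7]
After 'neg': [-7]
After 'neg': [7]
After 'neg': [-7]
After 'dup': [-7, -7]

Answer: -7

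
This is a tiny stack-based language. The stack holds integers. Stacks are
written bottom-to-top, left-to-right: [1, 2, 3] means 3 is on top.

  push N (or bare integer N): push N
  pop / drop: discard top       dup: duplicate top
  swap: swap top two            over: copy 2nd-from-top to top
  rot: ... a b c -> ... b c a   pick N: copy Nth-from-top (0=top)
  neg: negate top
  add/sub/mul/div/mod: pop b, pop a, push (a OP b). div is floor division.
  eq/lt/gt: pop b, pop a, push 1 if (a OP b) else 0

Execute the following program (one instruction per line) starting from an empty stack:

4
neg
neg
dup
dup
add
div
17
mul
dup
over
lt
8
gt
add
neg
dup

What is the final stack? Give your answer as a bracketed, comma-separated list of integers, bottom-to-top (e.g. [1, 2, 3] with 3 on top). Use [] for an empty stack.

Answer: [0, 0]

Derivation:
After 'push 4': [4]
After 'neg': [-4]
After 'neg': [4]
After 'dup': [4, 4]
After 'dup': [4, 4, 4]
After 'add': [4, 8]
After 'div': [0]
After 'push 17': [0, 17]
After 'mul': [0]
After 'dup': [0, 0]
After 'over': [0, 0, 0]
After 'lt': [0, 0]
After 'push 8': [0, 0, 8]
After 'gt': [0, 0]
After 'add': [0]
After 'neg': [0]
After 'dup': [0, 0]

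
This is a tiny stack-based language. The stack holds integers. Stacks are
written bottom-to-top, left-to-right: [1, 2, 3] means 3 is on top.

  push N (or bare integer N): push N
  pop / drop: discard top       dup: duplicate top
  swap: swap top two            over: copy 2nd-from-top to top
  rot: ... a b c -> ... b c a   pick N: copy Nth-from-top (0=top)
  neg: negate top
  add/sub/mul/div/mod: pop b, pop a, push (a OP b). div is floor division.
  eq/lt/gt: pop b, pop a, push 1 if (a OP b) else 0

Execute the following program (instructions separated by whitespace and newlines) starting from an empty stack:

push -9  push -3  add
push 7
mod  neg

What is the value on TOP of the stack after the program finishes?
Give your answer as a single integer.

Answer: -2

Derivation:
After 'push -9': [-9]
After 'push -3': [-9, -3]
After 'add': [-12]
After 'push 7': [-12, 7]
After 'mod': [2]
After 'neg': [-2]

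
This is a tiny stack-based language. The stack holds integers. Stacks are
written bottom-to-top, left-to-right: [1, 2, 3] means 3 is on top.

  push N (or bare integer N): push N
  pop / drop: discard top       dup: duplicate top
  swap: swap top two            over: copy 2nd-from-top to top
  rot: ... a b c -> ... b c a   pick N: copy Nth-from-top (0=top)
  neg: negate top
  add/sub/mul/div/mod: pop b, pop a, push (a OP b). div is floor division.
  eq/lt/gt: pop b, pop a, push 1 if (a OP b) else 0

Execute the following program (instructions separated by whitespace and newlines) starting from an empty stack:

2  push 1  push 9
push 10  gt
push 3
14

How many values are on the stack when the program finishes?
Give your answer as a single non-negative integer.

After 'push 2': stack = [2] (depth 1)
After 'push 1': stack = [2, 1] (depth 2)
After 'push 9': stack = [2, 1, 9] (depth 3)
After 'push 10': stack = [2, 1, 9, 10] (depth 4)
After 'gt': stack = [2, 1, 0] (depth 3)
After 'push 3': stack = [2, 1, 0, 3] (depth 4)
After 'push 14': stack = [2, 1, 0, 3, 14] (depth 5)

Answer: 5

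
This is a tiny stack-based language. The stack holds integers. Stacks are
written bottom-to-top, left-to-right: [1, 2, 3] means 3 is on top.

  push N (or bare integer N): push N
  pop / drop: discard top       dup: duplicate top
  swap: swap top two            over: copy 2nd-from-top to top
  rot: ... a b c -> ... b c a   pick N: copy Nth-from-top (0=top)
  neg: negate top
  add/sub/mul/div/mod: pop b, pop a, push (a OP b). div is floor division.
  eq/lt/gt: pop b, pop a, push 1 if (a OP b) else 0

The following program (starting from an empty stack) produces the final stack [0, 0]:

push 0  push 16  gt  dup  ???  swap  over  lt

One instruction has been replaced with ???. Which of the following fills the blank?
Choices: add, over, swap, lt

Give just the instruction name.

Answer: swap

Derivation:
Stack before ???: [0, 0]
Stack after ???:  [0, 0]
Checking each choice:
  add: stack underflow (need 2, have 1)
  over: produces [0, 0, 0]
  swap: MATCH
  lt: stack underflow (need 2, have 1)


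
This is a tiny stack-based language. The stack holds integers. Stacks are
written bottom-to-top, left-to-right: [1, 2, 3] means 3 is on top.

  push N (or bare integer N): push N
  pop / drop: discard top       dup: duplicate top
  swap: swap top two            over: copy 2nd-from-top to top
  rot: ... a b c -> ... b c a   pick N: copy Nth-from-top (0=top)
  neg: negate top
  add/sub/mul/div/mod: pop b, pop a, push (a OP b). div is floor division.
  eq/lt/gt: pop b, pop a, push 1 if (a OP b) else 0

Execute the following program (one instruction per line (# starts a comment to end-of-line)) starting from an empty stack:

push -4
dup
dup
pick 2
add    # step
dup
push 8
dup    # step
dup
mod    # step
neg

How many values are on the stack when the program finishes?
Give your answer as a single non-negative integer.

Answer: 6

Derivation:
After 'push -4': stack = [-4] (depth 1)
After 'dup': stack = [-4, -4] (depth 2)
After 'dup': stack = [-4, -4, -4] (depth 3)
After 'pick 2': stack = [-4, -4, -4, -4] (depth 4)
After 'add': stack = [-4, -4, -8] (depth 3)
After 'dup': stack = [-4, -4, -8, -8] (depth 4)
After 'push 8': stack = [-4, -4, -8, -8, 8] (depth 5)
After 'dup': stack = [-4, -4, -8, -8, 8, 8] (depth 6)
After 'dup': stack = [-4, -4, -8, -8, 8, 8, 8] (depth 7)
After 'mod': stack = [-4, -4, -8, -8, 8, 0] (depth 6)
After 'neg': stack = [-4, -4, -8, -8, 8, 0] (depth 6)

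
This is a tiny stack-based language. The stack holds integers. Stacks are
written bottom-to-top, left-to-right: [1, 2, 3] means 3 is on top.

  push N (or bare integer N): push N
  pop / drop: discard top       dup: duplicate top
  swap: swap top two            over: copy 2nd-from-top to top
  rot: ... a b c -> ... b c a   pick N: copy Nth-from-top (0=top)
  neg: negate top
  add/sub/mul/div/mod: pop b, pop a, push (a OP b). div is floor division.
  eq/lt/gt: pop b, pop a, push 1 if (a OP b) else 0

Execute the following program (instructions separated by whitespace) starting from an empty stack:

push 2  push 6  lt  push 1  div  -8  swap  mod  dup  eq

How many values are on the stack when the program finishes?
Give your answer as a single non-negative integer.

After 'push 2': stack = [2] (depth 1)
After 'push 6': stack = [2, 6] (depth 2)
After 'lt': stack = [1] (depth 1)
After 'push 1': stack = [1, 1] (depth 2)
After 'div': stack = [1] (depth 1)
After 'push -8': stack = [1, -8] (depth 2)
After 'swap': stack = [-8, 1] (depth 2)
After 'mod': stack = [0] (depth 1)
After 'dup': stack = [0, 0] (depth 2)
After 'eq': stack = [1] (depth 1)

Answer: 1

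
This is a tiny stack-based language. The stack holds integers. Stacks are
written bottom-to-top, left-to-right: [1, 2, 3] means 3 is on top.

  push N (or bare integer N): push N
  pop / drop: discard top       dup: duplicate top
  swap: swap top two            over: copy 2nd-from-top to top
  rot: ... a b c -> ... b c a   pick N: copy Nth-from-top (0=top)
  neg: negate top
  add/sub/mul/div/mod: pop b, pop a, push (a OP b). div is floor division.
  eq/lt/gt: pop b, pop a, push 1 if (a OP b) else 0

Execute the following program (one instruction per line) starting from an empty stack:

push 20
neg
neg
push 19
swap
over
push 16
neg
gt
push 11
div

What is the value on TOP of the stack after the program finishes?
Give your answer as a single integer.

Answer: 0

Derivation:
After 'push 20': [20]
After 'neg': [-20]
After 'neg': [20]
After 'push 19': [20, 19]
After 'swap': [19, 20]
After 'over': [19, 20, 19]
After 'push 16': [19, 20, 19, 16]
After 'neg': [19, 20, 19, -16]
After 'gt': [19, 20, 1]
After 'push 11': [19, 20, 1, 11]
After 'div': [19, 20, 0]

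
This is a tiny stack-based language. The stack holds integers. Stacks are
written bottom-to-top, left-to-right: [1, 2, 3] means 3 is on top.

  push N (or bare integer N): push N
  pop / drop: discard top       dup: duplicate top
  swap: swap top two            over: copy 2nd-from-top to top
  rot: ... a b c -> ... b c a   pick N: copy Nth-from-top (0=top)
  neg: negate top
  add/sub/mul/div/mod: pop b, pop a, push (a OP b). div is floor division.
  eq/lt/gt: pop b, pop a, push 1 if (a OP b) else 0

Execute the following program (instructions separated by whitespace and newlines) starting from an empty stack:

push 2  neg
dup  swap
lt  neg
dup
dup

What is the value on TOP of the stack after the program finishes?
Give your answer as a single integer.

After 'push 2': [2]
After 'neg': [-2]
After 'dup': [-2, -2]
After 'swap': [-2, -2]
After 'lt': [0]
After 'neg': [0]
After 'dup': [0, 0]
After 'dup': [0, 0, 0]

Answer: 0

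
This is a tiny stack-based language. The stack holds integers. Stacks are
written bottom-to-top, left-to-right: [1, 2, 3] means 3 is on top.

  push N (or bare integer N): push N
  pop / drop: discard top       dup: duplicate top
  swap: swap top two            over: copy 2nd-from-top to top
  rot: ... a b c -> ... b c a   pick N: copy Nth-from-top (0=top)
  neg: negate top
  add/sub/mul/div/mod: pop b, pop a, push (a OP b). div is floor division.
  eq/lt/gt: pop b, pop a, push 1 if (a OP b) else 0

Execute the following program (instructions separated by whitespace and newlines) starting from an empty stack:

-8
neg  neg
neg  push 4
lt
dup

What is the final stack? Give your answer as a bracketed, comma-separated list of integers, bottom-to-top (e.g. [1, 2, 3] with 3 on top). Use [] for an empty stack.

Answer: [0, 0]

Derivation:
After 'push -8': [-8]
After 'neg': [8]
After 'neg': [-8]
After 'neg': [8]
After 'push 4': [8, 4]
After 'lt': [0]
After 'dup': [0, 0]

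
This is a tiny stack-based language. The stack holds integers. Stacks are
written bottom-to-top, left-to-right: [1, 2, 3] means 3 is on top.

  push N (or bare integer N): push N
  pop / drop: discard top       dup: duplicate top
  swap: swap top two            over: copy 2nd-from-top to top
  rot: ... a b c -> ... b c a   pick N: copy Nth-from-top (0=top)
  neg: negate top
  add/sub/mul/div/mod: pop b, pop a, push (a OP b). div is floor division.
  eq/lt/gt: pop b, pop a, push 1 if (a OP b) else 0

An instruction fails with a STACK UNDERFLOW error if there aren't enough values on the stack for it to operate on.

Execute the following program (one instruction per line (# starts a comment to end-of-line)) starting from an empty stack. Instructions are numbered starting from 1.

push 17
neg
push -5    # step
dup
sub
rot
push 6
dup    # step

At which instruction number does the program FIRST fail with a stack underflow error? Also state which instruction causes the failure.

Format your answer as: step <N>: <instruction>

Step 1 ('push 17'): stack = [17], depth = 1
Step 2 ('neg'): stack = [-17], depth = 1
Step 3 ('push -5'): stack = [-17, -5], depth = 2
Step 4 ('dup'): stack = [-17, -5, -5], depth = 3
Step 5 ('sub'): stack = [-17, 0], depth = 2
Step 6 ('rot'): needs 3 value(s) but depth is 2 — STACK UNDERFLOW

Answer: step 6: rot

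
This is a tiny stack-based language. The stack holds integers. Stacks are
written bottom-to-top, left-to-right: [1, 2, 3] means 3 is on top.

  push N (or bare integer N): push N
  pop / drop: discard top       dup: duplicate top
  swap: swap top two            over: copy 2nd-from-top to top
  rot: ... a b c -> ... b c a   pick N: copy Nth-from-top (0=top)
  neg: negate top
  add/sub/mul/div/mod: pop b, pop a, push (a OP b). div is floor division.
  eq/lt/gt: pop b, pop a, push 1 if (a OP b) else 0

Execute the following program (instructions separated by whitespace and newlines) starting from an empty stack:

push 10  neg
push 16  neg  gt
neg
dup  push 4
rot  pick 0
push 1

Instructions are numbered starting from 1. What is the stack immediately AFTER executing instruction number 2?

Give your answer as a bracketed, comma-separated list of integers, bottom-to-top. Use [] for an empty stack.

Step 1 ('push 10'): [10]
Step 2 ('neg'): [-10]

Answer: [-10]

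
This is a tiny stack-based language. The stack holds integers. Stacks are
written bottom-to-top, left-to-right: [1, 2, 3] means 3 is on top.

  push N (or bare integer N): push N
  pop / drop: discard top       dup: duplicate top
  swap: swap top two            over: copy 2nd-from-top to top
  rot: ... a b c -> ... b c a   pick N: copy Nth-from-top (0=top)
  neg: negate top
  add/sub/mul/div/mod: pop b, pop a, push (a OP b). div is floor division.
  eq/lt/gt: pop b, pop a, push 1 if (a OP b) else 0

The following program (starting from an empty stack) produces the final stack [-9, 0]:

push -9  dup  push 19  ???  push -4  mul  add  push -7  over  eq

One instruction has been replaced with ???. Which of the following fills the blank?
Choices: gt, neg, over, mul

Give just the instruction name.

Stack before ???: [-9, -9, 19]
Stack after ???:  [-9, 0]
Checking each choice:
  gt: MATCH
  neg: produces [-9, 67, 0]
  over: produces [-9, -9, 55, 0]
  mul: produces [675, 0]


Answer: gt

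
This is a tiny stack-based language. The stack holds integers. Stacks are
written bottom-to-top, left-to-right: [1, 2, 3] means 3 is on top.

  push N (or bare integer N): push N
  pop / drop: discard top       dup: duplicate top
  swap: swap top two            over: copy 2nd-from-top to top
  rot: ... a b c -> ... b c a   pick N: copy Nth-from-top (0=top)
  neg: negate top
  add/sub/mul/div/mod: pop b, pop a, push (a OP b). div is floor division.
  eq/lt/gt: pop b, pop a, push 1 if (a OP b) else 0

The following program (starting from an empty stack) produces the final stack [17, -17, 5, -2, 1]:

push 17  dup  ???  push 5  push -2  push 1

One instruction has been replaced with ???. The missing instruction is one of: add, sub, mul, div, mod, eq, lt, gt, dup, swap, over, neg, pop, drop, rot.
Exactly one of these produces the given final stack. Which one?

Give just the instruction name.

Answer: neg

Derivation:
Stack before ???: [17, 17]
Stack after ???:  [17, -17]
The instruction that transforms [17, 17] -> [17, -17] is: neg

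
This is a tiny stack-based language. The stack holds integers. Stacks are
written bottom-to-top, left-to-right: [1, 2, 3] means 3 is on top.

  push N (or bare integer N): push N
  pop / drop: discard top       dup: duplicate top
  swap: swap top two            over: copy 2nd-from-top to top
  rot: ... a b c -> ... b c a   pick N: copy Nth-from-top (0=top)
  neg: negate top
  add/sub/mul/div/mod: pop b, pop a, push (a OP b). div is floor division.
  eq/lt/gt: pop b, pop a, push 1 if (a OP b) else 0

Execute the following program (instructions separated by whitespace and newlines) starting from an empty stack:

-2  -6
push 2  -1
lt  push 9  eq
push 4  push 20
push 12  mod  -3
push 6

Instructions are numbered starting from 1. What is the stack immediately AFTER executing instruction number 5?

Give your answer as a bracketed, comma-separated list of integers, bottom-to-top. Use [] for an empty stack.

Step 1 ('-2'): [-2]
Step 2 ('-6'): [-2, -6]
Step 3 ('push 2'): [-2, -6, 2]
Step 4 ('-1'): [-2, -6, 2, -1]
Step 5 ('lt'): [-2, -6, 0]

Answer: [-2, -6, 0]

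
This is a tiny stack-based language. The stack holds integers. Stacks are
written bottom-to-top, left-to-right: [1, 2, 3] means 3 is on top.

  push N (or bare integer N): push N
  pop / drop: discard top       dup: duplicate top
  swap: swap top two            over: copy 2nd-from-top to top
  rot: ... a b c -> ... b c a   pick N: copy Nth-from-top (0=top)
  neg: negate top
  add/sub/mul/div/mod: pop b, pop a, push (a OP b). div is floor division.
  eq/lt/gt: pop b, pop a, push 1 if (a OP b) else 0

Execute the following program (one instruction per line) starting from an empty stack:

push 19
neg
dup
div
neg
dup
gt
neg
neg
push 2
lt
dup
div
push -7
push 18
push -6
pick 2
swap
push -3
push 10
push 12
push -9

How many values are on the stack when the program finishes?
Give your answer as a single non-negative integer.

Answer: 9

Derivation:
After 'push 19': stack = [19] (depth 1)
After 'neg': stack = [-19] (depth 1)
After 'dup': stack = [-19, -19] (depth 2)
After 'div': stack = [1] (depth 1)
After 'neg': stack = [-1] (depth 1)
After 'dup': stack = [-1, -1] (depth 2)
After 'gt': stack = [0] (depth 1)
After 'neg': stack = [0] (depth 1)
After 'neg': stack = [0] (depth 1)
After 'push 2': stack = [0, 2] (depth 2)
  ...
After 'div': stack = [1] (depth 1)
After 'push -7': stack = [1, -7] (depth 2)
After 'push 18': stack = [1, -7, 18] (depth 3)
After 'push -6': stack = [1, -7, 18, -6] (depth 4)
After 'pick 2': stack = [1, -7, 18, -6, -7] (depth 5)
After 'swap': stack = [1, -7, 18, -7, -6] (depth 5)
After 'push -3': stack = [1, -7, 18, -7, -6, -3] (depth 6)
After 'push 10': stack = [1, -7, 18, -7, -6, -3, 10] (depth 7)
After 'push 12': stack = [1, -7, 18, -7, -6, -3, 10, 12] (depth 8)
After 'push -9': stack = [1, -7, 18, -7, -6, -3, 10, 12, -9] (depth 9)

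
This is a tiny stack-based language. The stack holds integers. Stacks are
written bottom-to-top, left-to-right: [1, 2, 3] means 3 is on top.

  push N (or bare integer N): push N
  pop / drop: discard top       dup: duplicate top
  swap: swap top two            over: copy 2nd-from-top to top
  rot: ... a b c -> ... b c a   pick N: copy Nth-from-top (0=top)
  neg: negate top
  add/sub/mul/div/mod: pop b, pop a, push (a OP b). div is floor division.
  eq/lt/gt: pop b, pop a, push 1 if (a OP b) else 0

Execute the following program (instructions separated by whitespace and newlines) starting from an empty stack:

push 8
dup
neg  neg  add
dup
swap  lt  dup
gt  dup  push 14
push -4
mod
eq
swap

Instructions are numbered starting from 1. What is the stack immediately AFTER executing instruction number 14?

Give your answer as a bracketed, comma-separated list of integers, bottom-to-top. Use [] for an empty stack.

Step 1 ('push 8'): [8]
Step 2 ('dup'): [8, 8]
Step 3 ('neg'): [8, -8]
Step 4 ('neg'): [8, 8]
Step 5 ('add'): [16]
Step 6 ('dup'): [16, 16]
Step 7 ('swap'): [16, 16]
Step 8 ('lt'): [0]
Step 9 ('dup'): [0, 0]
Step 10 ('gt'): [0]
Step 11 ('dup'): [0, 0]
Step 12 ('push 14'): [0, 0, 14]
Step 13 ('push -4'): [0, 0, 14, -4]
Step 14 ('mod'): [0, 0, -2]

Answer: [0, 0, -2]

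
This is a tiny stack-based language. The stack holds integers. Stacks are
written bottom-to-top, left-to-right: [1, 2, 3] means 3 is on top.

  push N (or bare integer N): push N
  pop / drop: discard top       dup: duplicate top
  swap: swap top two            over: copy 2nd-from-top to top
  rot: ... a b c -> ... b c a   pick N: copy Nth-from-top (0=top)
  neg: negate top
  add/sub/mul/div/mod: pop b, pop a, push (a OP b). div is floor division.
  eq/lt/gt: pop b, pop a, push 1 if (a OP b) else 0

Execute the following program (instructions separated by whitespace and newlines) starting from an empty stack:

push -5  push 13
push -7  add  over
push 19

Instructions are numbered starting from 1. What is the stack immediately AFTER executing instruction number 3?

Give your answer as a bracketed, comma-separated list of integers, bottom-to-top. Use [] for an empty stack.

Step 1 ('push -5'): [-5]
Step 2 ('push 13'): [-5, 13]
Step 3 ('push -7'): [-5, 13, -7]

Answer: [-5, 13, -7]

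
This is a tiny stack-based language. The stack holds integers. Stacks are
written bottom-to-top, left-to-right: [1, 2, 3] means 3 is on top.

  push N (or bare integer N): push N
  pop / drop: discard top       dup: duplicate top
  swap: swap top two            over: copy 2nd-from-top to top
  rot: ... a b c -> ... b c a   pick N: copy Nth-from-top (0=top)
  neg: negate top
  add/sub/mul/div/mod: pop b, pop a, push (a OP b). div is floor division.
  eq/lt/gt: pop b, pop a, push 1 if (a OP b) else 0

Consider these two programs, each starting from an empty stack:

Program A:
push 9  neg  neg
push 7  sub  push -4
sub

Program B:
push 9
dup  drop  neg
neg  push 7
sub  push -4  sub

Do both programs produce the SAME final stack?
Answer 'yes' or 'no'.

Answer: yes

Derivation:
Program A trace:
  After 'push 9': [9]
  After 'neg': [-9]
  After 'neg': [9]
  After 'push 7': [9, 7]
  After 'sub': [2]
  After 'push -4': [2, -4]
  After 'sub': [6]
Program A final stack: [6]

Program B trace:
  After 'push 9': [9]
  After 'dup': [9, 9]
  After 'drop': [9]
  After 'neg': [-9]
  After 'neg': [9]
  After 'push 7': [9, 7]
  After 'sub': [2]
  After 'push -4': [2, -4]
  After 'sub': [6]
Program B final stack: [6]
Same: yes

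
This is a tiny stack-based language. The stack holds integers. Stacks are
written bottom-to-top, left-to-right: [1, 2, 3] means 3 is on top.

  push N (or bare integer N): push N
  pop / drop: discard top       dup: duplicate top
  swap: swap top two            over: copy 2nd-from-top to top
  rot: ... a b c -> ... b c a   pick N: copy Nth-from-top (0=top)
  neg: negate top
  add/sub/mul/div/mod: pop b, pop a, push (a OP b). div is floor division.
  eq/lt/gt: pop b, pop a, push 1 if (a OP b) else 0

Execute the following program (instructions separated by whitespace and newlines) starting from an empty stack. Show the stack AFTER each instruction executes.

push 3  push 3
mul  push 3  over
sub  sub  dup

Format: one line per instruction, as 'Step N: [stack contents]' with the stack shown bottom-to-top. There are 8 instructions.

Step 1: [3]
Step 2: [3, 3]
Step 3: [9]
Step 4: [9, 3]
Step 5: [9, 3, 9]
Step 6: [9, -6]
Step 7: [15]
Step 8: [15, 15]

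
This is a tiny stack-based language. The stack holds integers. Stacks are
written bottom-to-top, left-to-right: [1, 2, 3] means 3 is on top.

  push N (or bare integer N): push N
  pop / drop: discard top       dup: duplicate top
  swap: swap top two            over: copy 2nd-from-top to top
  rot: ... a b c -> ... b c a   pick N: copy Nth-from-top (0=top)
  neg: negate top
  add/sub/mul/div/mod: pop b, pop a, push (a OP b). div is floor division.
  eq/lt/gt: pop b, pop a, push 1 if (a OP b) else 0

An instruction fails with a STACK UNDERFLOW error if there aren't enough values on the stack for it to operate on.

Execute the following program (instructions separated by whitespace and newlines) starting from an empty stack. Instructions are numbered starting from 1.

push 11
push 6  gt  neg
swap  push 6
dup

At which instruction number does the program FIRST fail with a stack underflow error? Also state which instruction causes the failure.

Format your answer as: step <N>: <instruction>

Step 1 ('push 11'): stack = [11], depth = 1
Step 2 ('push 6'): stack = [11, 6], depth = 2
Step 3 ('gt'): stack = [1], depth = 1
Step 4 ('neg'): stack = [-1], depth = 1
Step 5 ('swap'): needs 2 value(s) but depth is 1 — STACK UNDERFLOW

Answer: step 5: swap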